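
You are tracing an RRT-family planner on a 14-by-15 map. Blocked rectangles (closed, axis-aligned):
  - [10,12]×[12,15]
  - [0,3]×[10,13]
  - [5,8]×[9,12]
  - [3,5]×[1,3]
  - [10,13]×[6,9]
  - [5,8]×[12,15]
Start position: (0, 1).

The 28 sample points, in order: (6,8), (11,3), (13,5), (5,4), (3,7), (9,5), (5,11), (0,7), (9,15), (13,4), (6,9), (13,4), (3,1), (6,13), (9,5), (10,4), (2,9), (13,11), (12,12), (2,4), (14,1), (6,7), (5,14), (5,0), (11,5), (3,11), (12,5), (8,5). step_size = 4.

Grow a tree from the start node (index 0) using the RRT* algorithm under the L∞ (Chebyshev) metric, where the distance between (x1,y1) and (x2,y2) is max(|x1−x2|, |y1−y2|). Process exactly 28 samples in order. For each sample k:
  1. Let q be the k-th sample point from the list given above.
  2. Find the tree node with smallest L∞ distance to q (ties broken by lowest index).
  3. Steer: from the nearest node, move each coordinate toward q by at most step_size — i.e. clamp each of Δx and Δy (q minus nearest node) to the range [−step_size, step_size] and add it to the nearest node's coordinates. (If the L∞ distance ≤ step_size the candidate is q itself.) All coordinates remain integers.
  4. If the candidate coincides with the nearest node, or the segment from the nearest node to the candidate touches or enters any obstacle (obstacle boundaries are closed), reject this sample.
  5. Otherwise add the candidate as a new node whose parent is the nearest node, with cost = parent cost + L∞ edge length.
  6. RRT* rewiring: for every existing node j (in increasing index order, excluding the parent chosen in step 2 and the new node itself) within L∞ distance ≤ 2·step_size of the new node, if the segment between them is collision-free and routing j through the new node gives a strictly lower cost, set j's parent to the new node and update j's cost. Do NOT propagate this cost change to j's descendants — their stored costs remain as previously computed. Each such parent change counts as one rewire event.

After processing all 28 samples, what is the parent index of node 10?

Parent of node 10: 5

1. q=(6,8) nearest=0 d=7 new=(4,5) → add node 1 parent=0 cost=4
2. q=(11,3) nearest=1 d=7 new=(8,3) → add node 2 parent=1 cost=8
3. q=(13,5) nearest=2 d=5 new=(12,5) → add node 3 parent=2 cost=12
4. q=(5,4) nearest=1 d=1 new=(5,4) → add node 4 parent=1 cost=5
5. q=(3,7) nearest=1 d=2 new=(3,7) → add node 5 parent=1 cost=6
6. q=(9,5) nearest=2 d=2 new=(9,5) → add node 6 parent=2 cost=10
7. q=(5,11) nearest=5 d=4 new=(5,11) → blocked by [5,8]×[9,12], reject
8. q=(0,7) nearest=5 d=3 new=(0,7) → add node 7 parent=5 cost=9
9. q=(9,15) nearest=5 d=8 new=(7,11) → blocked by [5,8]×[9,12], reject
10. q=(13,4) nearest=3 d=1 new=(13,4) → add node 8 parent=3 cost=13
11. q=(6,9) nearest=5 d=3 new=(6,9) → blocked by [5,8]×[9,12], reject
12. q=(13,4) nearest=8 d=0 → coincident, reject
13. q=(3,1) nearest=0 d=3 new=(3,1) → blocked by [3,5]×[1,3], reject
14. q=(6,13) nearest=5 d=6 new=(6,11) → blocked by [5,8]×[9,12], reject
15. q=(9,5) nearest=6 d=0 → coincident, reject
16. q=(10,4) nearest=6 d=1 new=(10,4) → add node 9 parent=6 cost=11
17. q=(2,9) nearest=5 d=2 new=(2,9) → add node 10 parent=5 cost=8
18. q=(13,11) nearest=3 d=6 new=(13,9) → blocked by [10,13]×[6,9], reject
19. q=(12,12) nearest=3 d=7 new=(12,9) → blocked by [10,13]×[6,9], reject
20. q=(2,4) nearest=1 d=2 new=(2,4) → add node 11 parent=1 cost=6
21. q=(14,1) nearest=8 d=3 new=(14,1) → add node 12 parent=8 cost=16
22. q=(6,7) nearest=1 d=2 new=(6,7) → add node 13 parent=1 cost=6; rewire 6→13 (9<10); rewire 9→13 (10<11); rewire 12→13 (14<16)
23. q=(5,14) nearest=10 d=5 new=(5,13) → blocked by [0,3]×[10,13], reject
24. q=(5,0) nearest=2 d=3 new=(5,0) → add node 14 parent=2 cost=11
25. q=(11,5) nearest=3 d=1 new=(11,5) → add node 15 parent=3 cost=13
26. q=(3,11) nearest=10 d=2 new=(3,11) → blocked by [0,3]×[10,13], reject
27. q=(12,5) nearest=3 d=0 → coincident, reject
28. q=(8,5) nearest=6 d=1 new=(8,5) → add node 16 parent=6 cost=10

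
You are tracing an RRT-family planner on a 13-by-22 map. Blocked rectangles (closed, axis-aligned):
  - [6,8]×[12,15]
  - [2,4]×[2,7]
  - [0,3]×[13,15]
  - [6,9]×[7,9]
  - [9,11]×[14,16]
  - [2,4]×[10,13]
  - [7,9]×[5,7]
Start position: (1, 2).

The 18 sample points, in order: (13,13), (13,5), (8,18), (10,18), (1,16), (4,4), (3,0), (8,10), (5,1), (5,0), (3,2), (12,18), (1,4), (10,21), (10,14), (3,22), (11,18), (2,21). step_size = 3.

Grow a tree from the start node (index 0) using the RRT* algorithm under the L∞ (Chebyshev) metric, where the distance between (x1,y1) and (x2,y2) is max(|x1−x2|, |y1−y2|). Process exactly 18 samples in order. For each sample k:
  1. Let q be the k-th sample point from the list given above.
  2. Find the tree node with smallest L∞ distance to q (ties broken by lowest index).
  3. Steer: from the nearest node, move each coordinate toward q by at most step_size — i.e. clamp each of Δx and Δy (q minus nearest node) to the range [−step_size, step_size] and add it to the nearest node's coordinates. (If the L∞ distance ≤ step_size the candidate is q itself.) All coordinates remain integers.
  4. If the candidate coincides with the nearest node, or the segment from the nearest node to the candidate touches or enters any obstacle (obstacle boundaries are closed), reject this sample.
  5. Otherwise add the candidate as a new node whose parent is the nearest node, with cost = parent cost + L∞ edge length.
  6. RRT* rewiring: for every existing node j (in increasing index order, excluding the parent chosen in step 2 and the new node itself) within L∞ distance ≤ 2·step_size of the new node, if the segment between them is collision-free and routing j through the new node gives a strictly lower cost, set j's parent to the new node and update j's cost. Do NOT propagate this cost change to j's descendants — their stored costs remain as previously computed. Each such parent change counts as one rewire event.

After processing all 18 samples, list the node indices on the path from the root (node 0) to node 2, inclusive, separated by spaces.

1. q=(13,13) nearest=0 d=12 new=(4,5) → blocked by [2,4]×[2,7], reject
2. q=(13,5) nearest=0 d=12 new=(4,5) → blocked by [2,4]×[2,7], reject
3. q=(8,18) nearest=0 d=16 new=(4,5) → blocked by [2,4]×[2,7], reject
4. q=(10,18) nearest=0 d=16 new=(4,5) → blocked by [2,4]×[2,7], reject
5. q=(1,16) nearest=0 d=14 new=(1,5) → add node 1 parent=0 cost=3
6. q=(4,4) nearest=0 d=3 new=(4,4) → blocked by [2,4]×[2,7], reject
7. q=(3,0) nearest=0 d=2 new=(3,0) → add node 2 parent=0 cost=2
8. q=(8,10) nearest=1 d=7 new=(4,8) → blocked by [2,4]×[2,7], reject
9. q=(5,1) nearest=2 d=2 new=(5,1) → add node 3 parent=2 cost=4
10. q=(5,0) nearest=3 d=1 new=(5,0) → add node 4 parent=3 cost=5
11. q=(3,2) nearest=0 d=2 new=(3,2) → blocked by [2,4]×[2,7], reject
12. q=(12,18) nearest=1 d=13 new=(4,8) → blocked by [2,4]×[2,7], reject
13. q=(1,4) nearest=1 d=1 new=(1,4) → add node 5 parent=1 cost=4
14. q=(10,21) nearest=1 d=16 new=(4,8) → blocked by [2,4]×[2,7], reject
15. q=(10,14) nearest=1 d=9 new=(4,8) → blocked by [2,4]×[2,7], reject
16. q=(3,22) nearest=1 d=17 new=(3,8) → blocked by [2,4]×[2,7], reject
17. q=(11,18) nearest=1 d=13 new=(4,8) → blocked by [2,4]×[2,7], reject
18. q=(2,21) nearest=1 d=16 new=(2,8) → add node 6 parent=1 cost=6

Path: 0 2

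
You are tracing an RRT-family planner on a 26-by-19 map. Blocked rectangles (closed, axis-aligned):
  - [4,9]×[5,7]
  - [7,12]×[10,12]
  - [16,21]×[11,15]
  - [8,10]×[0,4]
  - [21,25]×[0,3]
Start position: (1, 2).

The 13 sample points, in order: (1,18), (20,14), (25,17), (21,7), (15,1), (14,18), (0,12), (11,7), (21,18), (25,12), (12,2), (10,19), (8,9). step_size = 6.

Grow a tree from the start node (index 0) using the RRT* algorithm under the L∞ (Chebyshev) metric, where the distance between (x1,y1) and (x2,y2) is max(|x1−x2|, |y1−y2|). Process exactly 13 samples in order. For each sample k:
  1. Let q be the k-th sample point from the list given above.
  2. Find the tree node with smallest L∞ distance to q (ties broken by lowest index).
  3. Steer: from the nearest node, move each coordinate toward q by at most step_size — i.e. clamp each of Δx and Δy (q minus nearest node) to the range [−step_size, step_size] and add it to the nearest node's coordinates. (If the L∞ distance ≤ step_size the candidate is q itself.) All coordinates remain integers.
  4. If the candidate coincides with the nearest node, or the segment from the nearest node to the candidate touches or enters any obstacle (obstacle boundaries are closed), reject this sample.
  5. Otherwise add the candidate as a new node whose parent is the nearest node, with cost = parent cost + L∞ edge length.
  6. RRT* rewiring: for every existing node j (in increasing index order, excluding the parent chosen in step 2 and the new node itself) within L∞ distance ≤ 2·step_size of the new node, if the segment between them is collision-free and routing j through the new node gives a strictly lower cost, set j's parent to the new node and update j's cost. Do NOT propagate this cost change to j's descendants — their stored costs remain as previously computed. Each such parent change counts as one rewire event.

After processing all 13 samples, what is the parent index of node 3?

1. q=(1,18) nearest=0 d=16 new=(1,8) → add node 1 parent=0 cost=6
2. q=(20,14) nearest=0 d=19 new=(7,8) → blocked by [4,9]×[5,7], reject
3. q=(25,17) nearest=0 d=24 new=(7,8) → blocked by [4,9]×[5,7], reject
4. q=(21,7) nearest=0 d=20 new=(7,7) → blocked by [4,9]×[5,7], reject
5. q=(15,1) nearest=0 d=14 new=(7,1) → add node 2 parent=0 cost=6
6. q=(14,18) nearest=1 d=13 new=(7,14) → add node 3 parent=1 cost=12
7. q=(0,12) nearest=1 d=4 new=(0,12) → add node 4 parent=1 cost=10
8. q=(11,7) nearest=2 d=6 new=(11,7) → blocked by [8,10]×[0,4], reject
9. q=(21,18) nearest=3 d=14 new=(13,18) → add node 5 parent=3 cost=18
10. q=(25,12) nearest=5 d=12 new=(19,12) → blocked by [16,21]×[11,15], reject
11. q=(12,2) nearest=2 d=5 new=(12,2) → blocked by [8,10]×[0,4], reject
12. q=(10,19) nearest=5 d=3 new=(10,19) → add node 6 parent=5 cost=21
13. q=(8,9) nearest=3 d=5 new=(8,9) → blocked by [7,12]×[10,12], reject

Parent of node 3: 1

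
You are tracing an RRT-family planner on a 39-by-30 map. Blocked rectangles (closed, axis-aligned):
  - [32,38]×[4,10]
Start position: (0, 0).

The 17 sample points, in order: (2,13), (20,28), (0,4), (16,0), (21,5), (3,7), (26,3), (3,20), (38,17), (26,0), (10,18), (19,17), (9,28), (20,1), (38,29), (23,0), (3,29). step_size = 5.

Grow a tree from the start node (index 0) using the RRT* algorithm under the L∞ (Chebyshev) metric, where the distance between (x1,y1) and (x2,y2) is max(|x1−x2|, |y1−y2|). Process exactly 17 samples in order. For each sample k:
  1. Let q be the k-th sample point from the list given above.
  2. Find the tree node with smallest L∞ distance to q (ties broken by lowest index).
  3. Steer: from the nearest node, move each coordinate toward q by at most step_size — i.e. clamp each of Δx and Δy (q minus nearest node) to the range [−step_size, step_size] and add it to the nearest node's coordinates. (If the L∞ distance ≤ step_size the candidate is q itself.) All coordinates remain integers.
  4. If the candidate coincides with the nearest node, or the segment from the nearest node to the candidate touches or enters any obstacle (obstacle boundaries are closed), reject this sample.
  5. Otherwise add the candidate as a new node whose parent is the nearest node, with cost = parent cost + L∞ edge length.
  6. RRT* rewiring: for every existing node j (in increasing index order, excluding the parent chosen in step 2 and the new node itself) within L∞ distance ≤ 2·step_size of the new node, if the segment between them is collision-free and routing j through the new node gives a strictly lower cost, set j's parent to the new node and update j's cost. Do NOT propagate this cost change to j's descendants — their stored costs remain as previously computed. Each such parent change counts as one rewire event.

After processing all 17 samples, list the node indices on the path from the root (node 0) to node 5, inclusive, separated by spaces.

Path: 0 1 2 4 5

1. q=(2,13) nearest=0 d=13 new=(2,5) → add node 1 parent=0 cost=5
2. q=(20,28) nearest=1 d=23 new=(7,10) → add node 2 parent=1 cost=10
3. q=(0,4) nearest=1 d=2 new=(0,4) → add node 3 parent=1 cost=7
4. q=(16,0) nearest=2 d=10 new=(12,5) → add node 4 parent=2 cost=15
5. q=(21,5) nearest=4 d=9 new=(17,5) → add node 5 parent=4 cost=20
6. q=(3,7) nearest=1 d=2 new=(3,7) → add node 6 parent=1 cost=7
7. q=(26,3) nearest=5 d=9 new=(22,3) → add node 7 parent=5 cost=25
8. q=(3,20) nearest=2 d=10 new=(3,15) → add node 8 parent=2 cost=15
9. q=(38,17) nearest=7 d=16 new=(27,8) → add node 9 parent=7 cost=30
10. q=(26,0) nearest=7 d=4 new=(26,0) → add node 10 parent=7 cost=29
11. q=(10,18) nearest=8 d=7 new=(8,18) → add node 11 parent=8 cost=20
12. q=(19,17) nearest=9 d=9 new=(22,13) → add node 12 parent=9 cost=35
13. q=(9,28) nearest=11 d=10 new=(9,23) → add node 13 parent=11 cost=25
14. q=(20,1) nearest=7 d=2 new=(20,1) → add node 14 parent=7 cost=27
15. q=(38,29) nearest=12 d=16 new=(27,18) → add node 15 parent=12 cost=40
16. q=(23,0) nearest=7 d=3 new=(23,0) → add node 16 parent=7 cost=28
17. q=(3,29) nearest=13 d=6 new=(4,28) → add node 17 parent=13 cost=30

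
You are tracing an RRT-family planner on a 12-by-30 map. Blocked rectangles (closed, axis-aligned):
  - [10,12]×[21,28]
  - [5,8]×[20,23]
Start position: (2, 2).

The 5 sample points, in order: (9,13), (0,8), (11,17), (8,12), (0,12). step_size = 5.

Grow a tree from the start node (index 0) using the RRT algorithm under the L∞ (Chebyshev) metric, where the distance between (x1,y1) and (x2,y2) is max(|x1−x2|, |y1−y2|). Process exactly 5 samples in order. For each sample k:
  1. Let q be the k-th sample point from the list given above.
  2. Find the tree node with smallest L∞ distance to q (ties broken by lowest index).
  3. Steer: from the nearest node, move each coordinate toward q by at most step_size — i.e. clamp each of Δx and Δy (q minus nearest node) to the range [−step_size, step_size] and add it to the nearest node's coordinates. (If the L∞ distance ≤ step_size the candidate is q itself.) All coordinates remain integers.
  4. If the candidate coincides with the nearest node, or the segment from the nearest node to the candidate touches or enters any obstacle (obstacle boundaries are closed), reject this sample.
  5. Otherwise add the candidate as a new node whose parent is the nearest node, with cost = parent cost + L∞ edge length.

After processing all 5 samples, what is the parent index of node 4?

1. q=(9,13) nearest=0 d=11 new=(7,7) → add node 1 parent=0 cost=5
2. q=(0,8) nearest=0 d=6 new=(0,7) → add node 2 parent=0 cost=5
3. q=(11,17) nearest=1 d=10 new=(11,12) → add node 3 parent=1 cost=10
4. q=(8,12) nearest=3 d=3 new=(8,12) → add node 4 parent=3 cost=13
5. q=(0,12) nearest=2 d=5 new=(0,12) → add node 5 parent=2 cost=10

Parent of node 4: 3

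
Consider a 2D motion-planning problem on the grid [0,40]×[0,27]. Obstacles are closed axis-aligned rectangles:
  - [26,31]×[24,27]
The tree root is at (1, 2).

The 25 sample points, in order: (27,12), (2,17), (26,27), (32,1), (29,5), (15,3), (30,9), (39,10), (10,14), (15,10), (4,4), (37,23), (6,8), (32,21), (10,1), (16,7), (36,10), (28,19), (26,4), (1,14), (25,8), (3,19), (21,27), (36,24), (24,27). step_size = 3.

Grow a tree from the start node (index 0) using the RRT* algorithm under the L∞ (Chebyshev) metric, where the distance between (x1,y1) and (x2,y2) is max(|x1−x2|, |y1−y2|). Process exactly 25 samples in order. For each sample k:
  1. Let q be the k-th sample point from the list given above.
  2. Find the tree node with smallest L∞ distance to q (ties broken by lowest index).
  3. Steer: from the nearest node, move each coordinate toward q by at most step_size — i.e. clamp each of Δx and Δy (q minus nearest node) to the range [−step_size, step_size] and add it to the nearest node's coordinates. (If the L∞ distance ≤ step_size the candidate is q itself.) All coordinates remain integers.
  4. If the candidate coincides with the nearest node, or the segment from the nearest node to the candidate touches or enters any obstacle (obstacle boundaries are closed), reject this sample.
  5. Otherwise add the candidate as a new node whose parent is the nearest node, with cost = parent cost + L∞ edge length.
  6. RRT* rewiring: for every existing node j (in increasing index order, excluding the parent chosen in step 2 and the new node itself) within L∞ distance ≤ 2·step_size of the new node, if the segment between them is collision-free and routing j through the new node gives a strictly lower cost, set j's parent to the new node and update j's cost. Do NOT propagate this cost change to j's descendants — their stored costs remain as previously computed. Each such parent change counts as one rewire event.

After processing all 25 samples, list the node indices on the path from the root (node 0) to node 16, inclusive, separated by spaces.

1. q=(27,12) nearest=0 d=26 new=(4,5) → add node 1 parent=0 cost=3
2. q=(2,17) nearest=1 d=12 new=(2,8) → add node 2 parent=1 cost=6
3. q=(26,27) nearest=1 d=22 new=(7,8) → add node 3 parent=1 cost=6
4. q=(32,1) nearest=3 d=25 new=(10,5) → add node 4 parent=3 cost=9
5. q=(29,5) nearest=4 d=19 new=(13,5) → add node 5 parent=4 cost=12
6. q=(15,3) nearest=5 d=2 new=(15,3) → add node 6 parent=5 cost=14
7. q=(30,9) nearest=6 d=15 new=(18,6) → add node 7 parent=6 cost=17
8. q=(39,10) nearest=7 d=21 new=(21,9) → add node 8 parent=7 cost=20
9. q=(10,14) nearest=3 d=6 new=(10,11) → add node 9 parent=3 cost=9
10. q=(15,10) nearest=7 d=4 new=(15,9) → add node 10 parent=7 cost=20
11. q=(4,4) nearest=1 d=1 new=(4,4) → add node 11 parent=1 cost=4
12. q=(37,23) nearest=8 d=16 new=(24,12) → add node 12 parent=8 cost=23
13. q=(6,8) nearest=3 d=1 new=(6,8) → add node 13 parent=3 cost=7
14. q=(32,21) nearest=12 d=9 new=(27,15) → add node 14 parent=12 cost=26
15. q=(10,1) nearest=4 d=4 new=(10,2) → add node 15 parent=4 cost=12
16. q=(16,7) nearest=7 d=2 new=(16,7) → add node 16 parent=7 cost=19
17. q=(36,10) nearest=14 d=9 new=(30,12) → add node 17 parent=14 cost=29
18. q=(28,19) nearest=14 d=4 new=(28,18) → add node 18 parent=14 cost=29
19. q=(26,4) nearest=8 d=5 new=(24,6) → add node 19 parent=8 cost=23
20. q=(1,14) nearest=2 d=6 new=(1,11) → add node 20 parent=2 cost=9
21. q=(25,8) nearest=19 d=2 new=(25,8) → add node 21 parent=19 cost=25
22. q=(3,19) nearest=9 d=8 new=(7,14) → add node 22 parent=9 cost=12
23. q=(21,27) nearest=18 d=9 new=(25,21) → add node 23 parent=18 cost=32
24. q=(36,24) nearest=18 d=8 new=(31,21) → add node 24 parent=18 cost=32
25. q=(24,27) nearest=23 d=6 new=(24,24) → add node 25 parent=23 cost=35

Path: 0 1 3 4 5 6 7 16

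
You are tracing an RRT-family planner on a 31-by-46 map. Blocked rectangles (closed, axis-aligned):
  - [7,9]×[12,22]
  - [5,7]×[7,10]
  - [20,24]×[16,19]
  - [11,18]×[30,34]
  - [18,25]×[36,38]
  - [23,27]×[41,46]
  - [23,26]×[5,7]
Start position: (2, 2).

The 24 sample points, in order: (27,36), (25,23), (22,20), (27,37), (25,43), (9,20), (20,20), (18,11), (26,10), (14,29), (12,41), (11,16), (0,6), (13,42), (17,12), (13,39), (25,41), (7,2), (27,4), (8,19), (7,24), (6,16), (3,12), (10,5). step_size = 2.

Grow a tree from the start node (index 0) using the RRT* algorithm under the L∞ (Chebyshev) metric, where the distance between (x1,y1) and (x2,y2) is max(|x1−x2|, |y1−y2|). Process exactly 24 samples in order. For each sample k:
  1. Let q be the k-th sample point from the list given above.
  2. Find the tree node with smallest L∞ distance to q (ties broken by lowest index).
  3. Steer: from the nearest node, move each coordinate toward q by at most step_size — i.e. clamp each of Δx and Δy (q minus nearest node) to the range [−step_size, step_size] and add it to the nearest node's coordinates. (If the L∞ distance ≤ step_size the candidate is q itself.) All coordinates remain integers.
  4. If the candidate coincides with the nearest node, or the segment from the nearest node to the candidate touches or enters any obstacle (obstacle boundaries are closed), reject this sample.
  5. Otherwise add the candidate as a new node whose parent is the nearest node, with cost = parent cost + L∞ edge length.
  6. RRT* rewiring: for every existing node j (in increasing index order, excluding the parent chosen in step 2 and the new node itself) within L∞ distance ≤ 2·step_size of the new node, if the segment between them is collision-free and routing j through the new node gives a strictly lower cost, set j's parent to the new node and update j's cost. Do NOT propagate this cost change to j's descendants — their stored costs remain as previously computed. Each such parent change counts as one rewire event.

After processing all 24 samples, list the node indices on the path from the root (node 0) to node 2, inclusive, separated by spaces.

1. q=(27,36) nearest=0 d=34 new=(4,4) → add node 1 parent=0 cost=2
2. q=(25,23) nearest=1 d=21 new=(6,6) → add node 2 parent=1 cost=4
3. q=(22,20) nearest=2 d=16 new=(8,8) → blocked by [5,7]×[7,10], reject
4. q=(27,37) nearest=2 d=31 new=(8,8) → blocked by [5,7]×[7,10], reject
5. q=(25,43) nearest=2 d=37 new=(8,8) → blocked by [5,7]×[7,10], reject
6. q=(9,20) nearest=2 d=14 new=(8,8) → blocked by [5,7]×[7,10], reject
7. q=(20,20) nearest=2 d=14 new=(8,8) → blocked by [5,7]×[7,10], reject
8. q=(18,11) nearest=2 d=12 new=(8,8) → blocked by [5,7]×[7,10], reject
9. q=(26,10) nearest=2 d=20 new=(8,8) → blocked by [5,7]×[7,10], reject
10. q=(14,29) nearest=2 d=23 new=(8,8) → blocked by [5,7]×[7,10], reject
11. q=(12,41) nearest=2 d=35 new=(8,8) → blocked by [5,7]×[7,10], reject
12. q=(11,16) nearest=2 d=10 new=(8,8) → blocked by [5,7]×[7,10], reject
13. q=(0,6) nearest=0 d=4 new=(0,4) → add node 3 parent=0 cost=2
14. q=(13,42) nearest=2 d=36 new=(8,8) → blocked by [5,7]×[7,10], reject
15. q=(17,12) nearest=2 d=11 new=(8,8) → blocked by [5,7]×[7,10], reject
16. q=(13,39) nearest=2 d=33 new=(8,8) → blocked by [5,7]×[7,10], reject
17. q=(25,41) nearest=2 d=35 new=(8,8) → blocked by [5,7]×[7,10], reject
18. q=(7,2) nearest=1 d=3 new=(6,2) → add node 4 parent=1 cost=4
19. q=(27,4) nearest=2 d=21 new=(8,4) → add node 5 parent=2 cost=6
20. q=(8,19) nearest=2 d=13 new=(8,8) → blocked by [5,7]×[7,10], reject
21. q=(7,24) nearest=2 d=18 new=(7,8) → blocked by [5,7]×[7,10], reject
22. q=(6,16) nearest=2 d=10 new=(6,8) → blocked by [5,7]×[7,10], reject
23. q=(3,12) nearest=2 d=6 new=(4,8) → blocked by [5,7]×[7,10], reject
24. q=(10,5) nearest=5 d=2 new=(10,5) → add node 6 parent=5 cost=8

Path: 0 1 2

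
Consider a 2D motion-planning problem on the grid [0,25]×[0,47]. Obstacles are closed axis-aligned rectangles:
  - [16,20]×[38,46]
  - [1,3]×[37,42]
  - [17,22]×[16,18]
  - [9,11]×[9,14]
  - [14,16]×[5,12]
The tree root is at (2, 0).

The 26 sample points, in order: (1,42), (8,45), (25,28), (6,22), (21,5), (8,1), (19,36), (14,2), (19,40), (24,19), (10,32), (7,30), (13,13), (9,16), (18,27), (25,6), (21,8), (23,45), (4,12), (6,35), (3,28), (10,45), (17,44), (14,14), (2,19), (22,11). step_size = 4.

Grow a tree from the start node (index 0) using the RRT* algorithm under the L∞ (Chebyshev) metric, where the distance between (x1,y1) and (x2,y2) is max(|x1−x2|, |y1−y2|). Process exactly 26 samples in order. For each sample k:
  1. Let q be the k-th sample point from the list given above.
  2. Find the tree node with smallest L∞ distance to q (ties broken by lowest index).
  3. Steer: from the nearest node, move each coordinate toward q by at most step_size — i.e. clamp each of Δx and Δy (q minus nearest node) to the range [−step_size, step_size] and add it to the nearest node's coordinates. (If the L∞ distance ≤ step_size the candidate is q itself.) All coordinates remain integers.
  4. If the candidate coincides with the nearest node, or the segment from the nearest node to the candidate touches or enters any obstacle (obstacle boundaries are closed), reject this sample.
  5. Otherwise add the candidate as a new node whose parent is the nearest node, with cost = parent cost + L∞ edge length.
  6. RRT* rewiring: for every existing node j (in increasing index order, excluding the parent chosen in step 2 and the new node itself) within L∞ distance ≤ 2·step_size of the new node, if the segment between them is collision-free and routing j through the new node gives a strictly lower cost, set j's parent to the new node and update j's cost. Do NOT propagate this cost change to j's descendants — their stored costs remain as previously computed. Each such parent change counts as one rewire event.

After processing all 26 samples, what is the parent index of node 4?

1. q=(1,42) nearest=0 d=42 new=(1,4) → add node 1 parent=0 cost=4
2. q=(8,45) nearest=1 d=41 new=(5,8) → add node 2 parent=1 cost=8
3. q=(25,28) nearest=2 d=20 new=(9,12) → blocked by [9,11]×[9,14], reject
4. q=(6,22) nearest=2 d=14 new=(6,12) → add node 3 parent=2 cost=12
5. q=(21,5) nearest=3 d=15 new=(10,8) → blocked by [9,11]×[9,14], reject
6. q=(8,1) nearest=0 d=6 new=(6,1) → add node 4 parent=0 cost=4
7. q=(19,36) nearest=3 d=24 new=(10,16) → add node 5 parent=3 cost=16
8. q=(14,2) nearest=4 d=8 new=(10,2) → add node 6 parent=4 cost=8
9. q=(19,40) nearest=5 d=24 new=(14,20) → add node 7 parent=5 cost=20
10. q=(24,19) nearest=7 d=10 new=(18,19) → add node 8 parent=7 cost=24
11. q=(10,32) nearest=7 d=12 new=(10,24) → add node 9 parent=7 cost=24
12. q=(7,30) nearest=9 d=6 new=(7,28) → add node 10 parent=9 cost=28
13. q=(13,13) nearest=5 d=3 new=(13,13) → add node 11 parent=5 cost=19
14. q=(9,16) nearest=5 d=1 new=(9,16) → add node 12 parent=5 cost=17
15. q=(18,27) nearest=7 d=7 new=(18,24) → add node 13 parent=7 cost=24
16. q=(25,6) nearest=11 d=12 new=(17,9) → blocked by [14,16]×[5,12], reject
17. q=(21,8) nearest=11 d=8 new=(17,9) → blocked by [14,16]×[5,12], reject
18. q=(23,45) nearest=10 d=17 new=(11,32) → add node 14 parent=10 cost=32
19. q=(4,12) nearest=3 d=2 new=(4,12) → add node 15 parent=3 cost=14
20. q=(6,35) nearest=14 d=5 new=(7,35) → add node 16 parent=14 cost=36
21. q=(3,28) nearest=10 d=4 new=(3,28) → add node 17 parent=10 cost=32
22. q=(10,45) nearest=16 d=10 new=(10,39) → add node 18 parent=16 cost=40
23. q=(17,44) nearest=18 d=7 new=(14,43) → add node 19 parent=18 cost=44
24. q=(14,14) nearest=11 d=1 new=(14,14) → add node 20 parent=11 cost=20
25. q=(2,19) nearest=3 d=7 new=(2,16) → add node 21 parent=3 cost=16
26. q=(22,11) nearest=8 d=8 new=(22,15) → blocked by [17,22]×[16,18], reject

Parent of node 4: 0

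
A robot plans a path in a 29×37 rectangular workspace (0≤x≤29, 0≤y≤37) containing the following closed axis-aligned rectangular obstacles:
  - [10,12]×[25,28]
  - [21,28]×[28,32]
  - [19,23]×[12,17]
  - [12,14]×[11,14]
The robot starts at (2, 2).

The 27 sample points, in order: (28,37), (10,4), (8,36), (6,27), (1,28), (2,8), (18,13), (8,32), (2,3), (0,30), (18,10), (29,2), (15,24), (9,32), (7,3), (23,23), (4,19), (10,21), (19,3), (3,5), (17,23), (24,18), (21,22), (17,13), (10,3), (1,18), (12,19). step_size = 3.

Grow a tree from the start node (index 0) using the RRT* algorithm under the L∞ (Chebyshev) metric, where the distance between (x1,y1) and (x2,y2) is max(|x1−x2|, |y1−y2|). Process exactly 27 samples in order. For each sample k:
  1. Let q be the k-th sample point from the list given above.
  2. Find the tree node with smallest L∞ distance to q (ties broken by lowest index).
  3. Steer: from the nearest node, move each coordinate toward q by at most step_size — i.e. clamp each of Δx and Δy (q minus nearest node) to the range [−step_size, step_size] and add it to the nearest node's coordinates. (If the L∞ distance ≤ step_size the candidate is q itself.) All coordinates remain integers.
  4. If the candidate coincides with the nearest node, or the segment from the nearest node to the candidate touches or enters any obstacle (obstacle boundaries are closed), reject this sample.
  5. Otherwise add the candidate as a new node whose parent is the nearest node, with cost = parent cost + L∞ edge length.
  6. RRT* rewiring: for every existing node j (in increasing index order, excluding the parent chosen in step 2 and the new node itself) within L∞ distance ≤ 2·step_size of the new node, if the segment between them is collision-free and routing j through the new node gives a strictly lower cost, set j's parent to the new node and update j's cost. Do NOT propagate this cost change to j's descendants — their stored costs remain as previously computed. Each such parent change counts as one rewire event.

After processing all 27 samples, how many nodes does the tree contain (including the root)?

1. q=(28,37) nearest=0 d=35 new=(5,5) → add node 1 parent=0 cost=3
2. q=(10,4) nearest=1 d=5 new=(8,4) → add node 2 parent=1 cost=6
3. q=(8,36) nearest=1 d=31 new=(8,8) → add node 3 parent=1 cost=6
4. q=(6,27) nearest=3 d=19 new=(6,11) → add node 4 parent=3 cost=9
5. q=(1,28) nearest=4 d=17 new=(3,14) → add node 5 parent=4 cost=12
6. q=(2,8) nearest=1 d=3 new=(2,8) → add node 6 parent=1 cost=6
7. q=(18,13) nearest=2 d=10 new=(11,7) → add node 7 parent=2 cost=9
8. q=(8,32) nearest=5 d=18 new=(6,17) → add node 8 parent=5 cost=15
9. q=(2,3) nearest=0 d=1 new=(2,3) → add node 9 parent=0 cost=1
10. q=(0,30) nearest=8 d=13 new=(3,20) → add node 10 parent=8 cost=18
11. q=(18,10) nearest=7 d=7 new=(14,10) → add node 11 parent=7 cost=12
12. q=(29,2) nearest=11 d=15 new=(17,7) → add node 12 parent=11 cost=15
13. q=(15,24) nearest=8 d=9 new=(9,20) → add node 13 parent=8 cost=18
14. q=(9,32) nearest=10 d=12 new=(6,23) → add node 14 parent=10 cost=21
15. q=(7,3) nearest=2 d=1 new=(7,3) → add node 15 parent=2 cost=7
16. q=(23,23) nearest=11 d=13 new=(17,13) → add node 16 parent=11 cost=15
17. q=(4,19) nearest=10 d=1 new=(4,19) → add node 17 parent=10 cost=19
18. q=(10,21) nearest=13 d=1 new=(10,21) → add node 18 parent=13 cost=19
19. q=(19,3) nearest=12 d=4 new=(19,4) → add node 19 parent=12 cost=18
20. q=(3,5) nearest=1 d=2 new=(3,5) → add node 20 parent=1 cost=5
21. q=(17,23) nearest=18 d=7 new=(13,23) → add node 21 parent=18 cost=22
22. q=(24,18) nearest=16 d=7 new=(20,16) → blocked by [19,23]×[12,17], reject
23. q=(21,22) nearest=21 d=8 new=(16,22) → add node 22 parent=21 cost=25
24. q=(17,13) nearest=16 d=0 → coincident, reject
25. q=(10,3) nearest=2 d=2 new=(10,3) → add node 23 parent=2 cost=8
26. q=(1,18) nearest=10 d=2 new=(1,18) → add node 24 parent=10 cost=20
27. q=(12,19) nearest=18 d=2 new=(12,19) → add node 25 parent=18 cost=21

Node count: 26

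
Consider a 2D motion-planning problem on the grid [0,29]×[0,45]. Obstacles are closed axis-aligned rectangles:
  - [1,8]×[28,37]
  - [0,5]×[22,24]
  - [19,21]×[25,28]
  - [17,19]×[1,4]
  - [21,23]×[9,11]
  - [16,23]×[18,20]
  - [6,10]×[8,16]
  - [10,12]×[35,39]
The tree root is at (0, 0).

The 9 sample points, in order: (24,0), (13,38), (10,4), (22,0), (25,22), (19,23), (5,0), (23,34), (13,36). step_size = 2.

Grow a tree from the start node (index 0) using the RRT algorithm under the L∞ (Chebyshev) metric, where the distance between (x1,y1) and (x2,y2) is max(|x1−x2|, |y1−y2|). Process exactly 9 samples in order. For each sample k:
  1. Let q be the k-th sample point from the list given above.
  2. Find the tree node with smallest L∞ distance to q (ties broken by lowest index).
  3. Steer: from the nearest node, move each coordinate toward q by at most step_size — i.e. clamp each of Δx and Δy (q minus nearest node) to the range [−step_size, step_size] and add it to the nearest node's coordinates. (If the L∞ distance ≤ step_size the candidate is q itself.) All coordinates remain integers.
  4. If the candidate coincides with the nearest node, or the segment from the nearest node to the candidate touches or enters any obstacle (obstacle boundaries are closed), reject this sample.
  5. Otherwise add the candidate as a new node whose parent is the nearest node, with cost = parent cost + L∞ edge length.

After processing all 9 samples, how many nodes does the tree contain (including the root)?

1. q=(24,0) nearest=0 d=24 new=(2,0) → add node 1 parent=0 cost=2
2. q=(13,38) nearest=0 d=38 new=(2,2) → add node 2 parent=0 cost=2
3. q=(10,4) nearest=1 d=8 new=(4,2) → add node 3 parent=1 cost=4
4. q=(22,0) nearest=3 d=18 new=(6,0) → add node 4 parent=3 cost=6
5. q=(25,22) nearest=3 d=21 new=(6,4) → add node 5 parent=3 cost=6
6. q=(19,23) nearest=5 d=19 new=(8,6) → add node 6 parent=5 cost=8
7. q=(5,0) nearest=4 d=1 new=(5,0) → add node 7 parent=4 cost=7
8. q=(23,34) nearest=6 d=28 new=(10,8) → blocked by [6,10]×[8,16], reject
9. q=(13,36) nearest=6 d=30 new=(10,8) → blocked by [6,10]×[8,16], reject

Node count: 8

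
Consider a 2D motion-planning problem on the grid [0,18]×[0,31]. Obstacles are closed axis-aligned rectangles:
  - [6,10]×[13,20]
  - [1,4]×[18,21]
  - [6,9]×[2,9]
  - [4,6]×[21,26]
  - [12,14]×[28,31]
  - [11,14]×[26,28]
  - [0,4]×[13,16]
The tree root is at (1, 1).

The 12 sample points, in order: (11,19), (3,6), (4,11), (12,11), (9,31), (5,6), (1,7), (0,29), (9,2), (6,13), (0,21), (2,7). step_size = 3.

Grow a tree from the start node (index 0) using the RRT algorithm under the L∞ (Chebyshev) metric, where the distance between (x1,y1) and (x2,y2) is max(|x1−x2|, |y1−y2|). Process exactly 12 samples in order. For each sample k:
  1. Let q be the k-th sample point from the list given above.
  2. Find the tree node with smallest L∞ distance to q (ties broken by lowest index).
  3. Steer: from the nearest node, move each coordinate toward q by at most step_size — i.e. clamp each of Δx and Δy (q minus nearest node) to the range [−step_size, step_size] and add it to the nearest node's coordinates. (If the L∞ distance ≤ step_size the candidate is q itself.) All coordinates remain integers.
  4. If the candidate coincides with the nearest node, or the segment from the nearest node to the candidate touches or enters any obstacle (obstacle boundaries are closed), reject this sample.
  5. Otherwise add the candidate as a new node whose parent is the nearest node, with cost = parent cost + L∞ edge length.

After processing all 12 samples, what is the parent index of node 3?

1. q=(11,19) nearest=0 d=18 new=(4,4) → add node 1 parent=0 cost=3
2. q=(3,6) nearest=1 d=2 new=(3,6) → add node 2 parent=1 cost=5
3. q=(4,11) nearest=2 d=5 new=(4,9) → add node 3 parent=2 cost=8
4. q=(12,11) nearest=1 d=8 new=(7,7) → blocked by [6,9]×[2,9], reject
5. q=(9,31) nearest=3 d=22 new=(7,12) → add node 4 parent=3 cost=11
6. q=(5,6) nearest=1 d=2 new=(5,6) → add node 5 parent=1 cost=5
7. q=(1,7) nearest=2 d=2 new=(1,7) → add node 6 parent=2 cost=7
8. q=(0,29) nearest=4 d=17 new=(4,15) → blocked by [6,10]×[13,20], reject
9. q=(9,2) nearest=5 d=4 new=(8,3) → blocked by [6,9]×[2,9], reject
10. q=(6,13) nearest=4 d=1 new=(6,13) → blocked by [6,10]×[13,20], reject
11. q=(0,21) nearest=4 d=9 new=(4,15) → blocked by [6,10]×[13,20], reject
12. q=(2,7) nearest=2 d=1 new=(2,7) → add node 7 parent=2 cost=6

Parent of node 3: 2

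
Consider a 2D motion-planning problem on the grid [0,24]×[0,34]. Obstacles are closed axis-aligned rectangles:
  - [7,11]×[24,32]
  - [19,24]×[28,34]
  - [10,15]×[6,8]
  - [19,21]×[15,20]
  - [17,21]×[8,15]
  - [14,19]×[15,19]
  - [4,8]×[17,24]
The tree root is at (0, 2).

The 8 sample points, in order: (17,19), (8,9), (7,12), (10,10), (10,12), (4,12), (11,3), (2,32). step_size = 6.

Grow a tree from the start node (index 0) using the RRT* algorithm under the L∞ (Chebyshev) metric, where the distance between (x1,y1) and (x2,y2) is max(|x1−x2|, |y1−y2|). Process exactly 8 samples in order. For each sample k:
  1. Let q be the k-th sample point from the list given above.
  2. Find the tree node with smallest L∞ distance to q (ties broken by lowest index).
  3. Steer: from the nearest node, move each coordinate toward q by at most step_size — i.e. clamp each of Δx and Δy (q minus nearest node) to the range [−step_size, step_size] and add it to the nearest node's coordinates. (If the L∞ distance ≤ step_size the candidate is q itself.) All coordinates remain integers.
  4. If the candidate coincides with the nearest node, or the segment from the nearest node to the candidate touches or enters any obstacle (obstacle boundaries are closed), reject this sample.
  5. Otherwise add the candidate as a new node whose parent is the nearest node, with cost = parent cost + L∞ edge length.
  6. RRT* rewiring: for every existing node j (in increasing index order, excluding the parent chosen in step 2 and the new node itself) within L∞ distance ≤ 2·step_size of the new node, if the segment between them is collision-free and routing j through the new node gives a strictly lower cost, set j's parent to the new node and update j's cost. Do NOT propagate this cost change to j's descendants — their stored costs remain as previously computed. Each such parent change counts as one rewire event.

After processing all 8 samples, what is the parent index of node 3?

Parent of node 3: 2

1. q=(17,19) nearest=0 d=17 new=(6,8) → add node 1 parent=0 cost=6
2. q=(8,9) nearest=1 d=2 new=(8,9) → add node 2 parent=1 cost=8
3. q=(7,12) nearest=2 d=3 new=(7,12) → add node 3 parent=2 cost=11
4. q=(10,10) nearest=2 d=2 new=(10,10) → add node 4 parent=2 cost=10
5. q=(10,12) nearest=4 d=2 new=(10,12) → add node 5 parent=4 cost=12
6. q=(4,12) nearest=3 d=3 new=(4,12) → add node 6 parent=3 cost=14
7. q=(11,3) nearest=1 d=5 new=(11,3) → add node 7 parent=1 cost=11
8. q=(2,32) nearest=3 d=20 new=(2,18) → add node 8 parent=3 cost=17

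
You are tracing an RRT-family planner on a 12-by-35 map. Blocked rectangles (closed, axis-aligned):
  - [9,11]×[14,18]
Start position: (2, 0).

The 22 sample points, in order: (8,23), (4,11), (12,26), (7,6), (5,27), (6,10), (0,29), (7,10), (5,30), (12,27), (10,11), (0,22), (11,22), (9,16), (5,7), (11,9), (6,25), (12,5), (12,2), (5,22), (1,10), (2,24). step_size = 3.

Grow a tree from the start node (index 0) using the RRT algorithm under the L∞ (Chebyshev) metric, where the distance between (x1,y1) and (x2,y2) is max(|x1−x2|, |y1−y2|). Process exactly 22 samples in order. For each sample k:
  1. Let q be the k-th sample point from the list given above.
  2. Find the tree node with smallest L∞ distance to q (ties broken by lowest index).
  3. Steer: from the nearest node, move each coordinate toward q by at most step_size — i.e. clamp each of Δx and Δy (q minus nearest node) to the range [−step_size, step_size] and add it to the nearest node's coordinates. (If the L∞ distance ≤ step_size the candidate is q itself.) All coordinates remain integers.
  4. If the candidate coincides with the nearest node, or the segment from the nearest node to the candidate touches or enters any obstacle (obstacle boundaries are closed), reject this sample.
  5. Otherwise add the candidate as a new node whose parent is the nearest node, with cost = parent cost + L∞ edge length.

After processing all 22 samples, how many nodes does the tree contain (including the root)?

1. q=(8,23) nearest=0 d=23 new=(5,3) → add node 1 parent=0 cost=3
2. q=(4,11) nearest=1 d=8 new=(4,6) → add node 2 parent=1 cost=6
3. q=(12,26) nearest=2 d=20 new=(7,9) → add node 3 parent=2 cost=9
4. q=(7,6) nearest=1 d=3 new=(7,6) → add node 4 parent=1 cost=6
5. q=(5,27) nearest=3 d=18 new=(5,12) → add node 5 parent=3 cost=12
6. q=(6,10) nearest=3 d=1 new=(6,10) → add node 6 parent=3 cost=10
7. q=(0,29) nearest=5 d=17 new=(2,15) → add node 7 parent=5 cost=15
8. q=(7,10) nearest=3 d=1 new=(7,10) → add node 8 parent=3 cost=10
9. q=(5,30) nearest=7 d=15 new=(5,18) → add node 9 parent=7 cost=18
10. q=(12,27) nearest=9 d=9 new=(8,21) → add node 10 parent=9 cost=21
11. q=(10,11) nearest=3 d=3 new=(10,11) → add node 11 parent=3 cost=12
12. q=(0,22) nearest=9 d=5 new=(2,21) → add node 12 parent=9 cost=21
13. q=(11,22) nearest=10 d=3 new=(11,22) → add node 13 parent=10 cost=24
14. q=(9,16) nearest=5 d=4 new=(8,15) → add node 14 parent=5 cost=15
15. q=(5,7) nearest=2 d=1 new=(5,7) → add node 15 parent=2 cost=7
16. q=(11,9) nearest=11 d=2 new=(11,9) → add node 16 parent=11 cost=14
17. q=(6,25) nearest=10 d=4 new=(6,24) → add node 17 parent=10 cost=24
18. q=(12,5) nearest=16 d=4 new=(12,6) → add node 18 parent=16 cost=17
19. q=(12,2) nearest=18 d=4 new=(12,3) → add node 19 parent=18 cost=20
20. q=(5,22) nearest=17 d=2 new=(5,22) → add node 20 parent=17 cost=26
21. q=(1,10) nearest=2 d=4 new=(1,9) → add node 21 parent=2 cost=9
22. q=(2,24) nearest=12 d=3 new=(2,24) → add node 22 parent=12 cost=24

Node count: 23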